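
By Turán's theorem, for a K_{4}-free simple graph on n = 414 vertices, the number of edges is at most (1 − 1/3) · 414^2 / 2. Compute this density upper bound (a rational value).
Turán density bound = (2/3) · 414^2/2 = 57132

Turán's theorem: ex(n, K_{r+1}) is achieved by the complete r-partite Turán graph T(n, r) with parts as balanced as possible, and is at most (1 − 1/r) · n^2/2. For r = 3, n = 414: the density bound is (2/3) · 171396/2 = 57132. Since 3 ∣ 414, the Turán graph T(414, 3) has parts of equal size 138, and its edge count e(T(414, 3)) = 57132 attains the density bound exactly.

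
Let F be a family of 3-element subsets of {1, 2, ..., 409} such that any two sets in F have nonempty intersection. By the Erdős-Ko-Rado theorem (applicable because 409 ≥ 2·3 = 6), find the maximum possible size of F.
max |F| = C(408, 2) = 83028

The Erdős-Ko-Rado theorem states: for n ≥ 2k, an intersecting family of k-subsets of an n-element set has size at most C(n − 1, k − 1), with equality for 'star' families {A ⊆ [n] : |A| = k, i ∈ A} (fix an element i). For n = 409, k = 3: C(408, 2) = 83028.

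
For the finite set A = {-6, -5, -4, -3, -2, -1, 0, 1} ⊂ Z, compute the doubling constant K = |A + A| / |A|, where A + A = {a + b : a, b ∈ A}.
K = |A + A| / |A| = 15/8

Enumerate A + A = {a + b : a, b ∈ A}. With |A| = 8, there are |A|^2 = 64 ordered sum pairs; collecting distinct values, A + A = {-12, -11, -10, -9, -8, -7, -6, -5, -4, -3, -2, -1, 0, 1, 2}, so |A + A| = 15. Thus K = 15/8. Here |A + A| = 2|A| − 1 = 15, the minimum possible — so K = 15/8 is minimal, which holds iff A is an arithmetic progression.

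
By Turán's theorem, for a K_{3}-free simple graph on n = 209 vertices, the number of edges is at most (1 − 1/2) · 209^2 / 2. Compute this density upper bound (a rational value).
Turán density bound = (1/2) · 209^2/2 = 43681/4 ≈ 10920.25

Turán's theorem: ex(n, K_{r+1}) is achieved by the complete r-partite Turán graph T(n, r) with parts as balanced as possible, and is at most (1 − 1/r) · n^2/2. For r = 2, n = 209: the density bound is (1/2) · 43681/2 = 43681/4 ≈ 10920.25. The integer-valued extremum is e(T(209, 2)) = 10920, which is strictly less than the density bound 43681/4 since 2 ∤ 209 (the parts of T(209, 2) cannot all be equal).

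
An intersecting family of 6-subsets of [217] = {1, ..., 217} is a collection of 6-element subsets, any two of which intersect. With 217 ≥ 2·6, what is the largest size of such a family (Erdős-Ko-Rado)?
max |F| = C(216, 5) = 3739729608

The Erdős-Ko-Rado theorem states: for n ≥ 2k, an intersecting family of k-subsets of an n-element set has size at most C(n − 1, k − 1), with equality for 'star' families {A ⊆ [n] : |A| = k, i ∈ A} (fix an element i). For n = 217, k = 6: C(216, 5) = 3739729608.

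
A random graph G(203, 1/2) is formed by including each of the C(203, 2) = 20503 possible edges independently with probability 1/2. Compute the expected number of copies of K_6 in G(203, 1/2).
E[# K_6] = C(203, 6) · (1/2)^C(6, 2) = 90210944670 / 2^15 = 45105472335/16384 ≈ 2753019.551697

For each 6-subset S of vertices (there are C(203, 6) = 90210944670 such S), let X_S = 1 if S induces a K_6 (all C(6, 2) = 15 edges present). Then P(X_S = 1) = (1/2)^15 = 1/32768. By linearity of expectation, E[# K_6] = C(203, 6) · (1/2)^15 = 90210944670 / 32768 = 45105472335/16384 ≈ 2753019.551697.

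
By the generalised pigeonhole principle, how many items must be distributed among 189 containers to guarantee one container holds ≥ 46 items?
n = (46 − 1)·189 + 1 = 8506

By the generalised pigeonhole principle, to guarantee some box contains ≥ r objects we need more than (r − 1) · k objects total. Threshold: n = (r − 1) · k + 1. With r = 46 and k = 189: n = 45 · 189 + 1 = 8505 + 1 = 8506. For n = 8505 = 45 · 189, we can put exactly 45 objects in every box, avoiding 46 in any single one — so 8506 is tight.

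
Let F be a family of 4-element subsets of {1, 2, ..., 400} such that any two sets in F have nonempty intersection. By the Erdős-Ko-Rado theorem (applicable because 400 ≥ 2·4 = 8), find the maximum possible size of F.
max |F| = C(399, 3) = 10507399

Erdős-Ko-Rado (1961): when n ≥ 2k, max |F| = C(n−1, k−1). The bound is attained by the star {A : i ∈ A} for any fixed i ∈ [n]. Here C(400−1, 4−1) = C(399, 3) = 10507399.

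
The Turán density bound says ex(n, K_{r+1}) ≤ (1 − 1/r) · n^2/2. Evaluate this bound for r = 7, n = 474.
Turán density bound = (6/7) · 474^2/2 = 674028/7 ≈ 96289.7143

Turán's theorem: ex(n, K_{r+1}) is achieved by the complete r-partite Turán graph T(n, r) with parts as balanced as possible, and is at most (1 − 1/r) · n^2/2. For r = 7, n = 474: the density bound is (6/7) · 224676/2 = 674028/7 ≈ 96289.7143. The integer-valued extremum is e(T(474, 7)) = 96289, which is strictly less than the density bound 674028/7 since 7 ∤ 474 (the parts of T(474, 7) cannot all be equal).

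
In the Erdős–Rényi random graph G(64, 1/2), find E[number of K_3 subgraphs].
E[# K_3] = C(64, 3) · (1/2)^C(3, 2) = 41664 / 2^3 = 5208

For each 3-subset S of vertices (there are C(64, 3) = 41664 such S), let X_S = 1 if S induces a K_3 (all C(3, 2) = 3 edges present). Then P(X_S = 1) = (1/2)^3 = 1/8. By linearity of expectation, E[# K_3] = C(64, 3) · (1/2)^3 = 41664 / 8 = 5208.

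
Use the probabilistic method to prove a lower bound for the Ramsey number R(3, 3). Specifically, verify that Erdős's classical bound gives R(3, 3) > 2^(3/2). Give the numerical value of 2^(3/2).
2^(3/2) = 2.8284; so R(3, 3) > 2.8284

Colour each edge of K_n uniformly at random with red/blue. The expected number of monochromatic K_3 is C(n, 3) · 2 · 2^(−C(3,2)). If C(n, 3) · 2^(1 − C(3,2)) < 1, then with positive probability no monochromatic K_3 exists, so R(3, 3) > n. The standard estimate C(n, 3) ≤ n^3/3! shows this inequality holds whenever n ≤ 2^(3/2) (since 3! · 2^(C(3,2) − 1) > 2^(3^2/2) ≥ n^3). Hence R(3, 3) > 2^(3/2) = 2.8284.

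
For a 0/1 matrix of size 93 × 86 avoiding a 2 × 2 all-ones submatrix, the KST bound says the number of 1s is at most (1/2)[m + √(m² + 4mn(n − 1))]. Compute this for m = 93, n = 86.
z(93, 86; 2, 2) ≤ (1/2)[93 + √(93² + 4·93·86·85)] = (1/2)[93 + √2727969] = 872.3282

Kővári–Sós–Turán: let r_1, ..., r_93 be the row sums and z = Σ r_i the total number of 1s. Each pair of columns can share at most one row with both entries 1 (else a 2×2 all-ones block appears), so Σ_i C(r_i, 2) ≤ C(86, 2) = 3655. By convexity Σ_i C(r_i, 2) ≥ 93·C(z/93, 2) = z(z − 93)/(2·93), giving z² − 93z − 93·86·85 ≤ 0 and hence z ≤ (1/2)[93 + √(8649 + 4·679830)] = (1/2)[93 + √2727969] ≈ (1/2)(93 + 1651.6564) = 872.3282.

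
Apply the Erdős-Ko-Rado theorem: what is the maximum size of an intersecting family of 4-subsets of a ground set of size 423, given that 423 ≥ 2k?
max |F| = C(422, 3) = 12436340

The Erdős-Ko-Rado theorem states: for n ≥ 2k, an intersecting family of k-subsets of an n-element set has size at most C(n − 1, k − 1), with equality for 'star' families {A ⊆ [n] : |A| = k, i ∈ A} (fix an element i). For n = 423, k = 4: C(422, 3) = 12436340.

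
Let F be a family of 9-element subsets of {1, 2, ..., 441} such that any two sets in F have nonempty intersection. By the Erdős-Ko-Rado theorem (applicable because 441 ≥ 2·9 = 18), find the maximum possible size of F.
max |F| = C(440, 8) = 32681771773063435

Erdős-Ko-Rado (1961): when n ≥ 2k, max |F| = C(n−1, k−1). The bound is attained by the star {A : i ∈ A} for any fixed i ∈ [n]. Here C(441−1, 9−1) = C(440, 8) = 32681771773063435.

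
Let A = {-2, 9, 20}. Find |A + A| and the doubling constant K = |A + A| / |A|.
K = |A + A| / |A| = 5/3

Enumerate A + A = {a + b : a, b ∈ A}. With |A| = 3, there are |A|^2 = 9 ordered sum pairs; collecting distinct values, A + A = {-4, 7, 18, 29, 40}, so |A + A| = 5. Thus K = 5/3. Here |A + A| = 2|A| − 1 = 5, the minimum possible — so K = 5/3 is minimal, which holds iff A is an arithmetic progression.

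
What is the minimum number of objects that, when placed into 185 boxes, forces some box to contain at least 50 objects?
n = (50 − 1)·185 + 1 = 9066

By the generalised pigeonhole principle, to guarantee some box contains ≥ r objects we need more than (r − 1) · k objects total. Threshold: n = (r − 1) · k + 1. With r = 50 and k = 185: n = 49 · 185 + 1 = 9065 + 1 = 9066. For n = 9065 = 49 · 185, we can put exactly 49 objects in every box, avoiding 50 in any single one — so 9066 is tight.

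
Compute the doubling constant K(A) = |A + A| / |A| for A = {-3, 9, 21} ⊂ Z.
K = |A + A| / |A| = 5/3

Enumerate A + A = {a + b : a, b ∈ A}. With |A| = 3, there are |A|^2 = 9 ordered sum pairs; collecting distinct values, A + A = {-6, 6, 18, 30, 42}, so |A + A| = 5. Thus K = 5/3. Here |A + A| = 2|A| − 1 = 5, the minimum possible — so K = 5/3 is minimal, which holds iff A is an arithmetic progression.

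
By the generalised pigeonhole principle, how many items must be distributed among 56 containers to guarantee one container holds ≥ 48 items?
n = (48 − 1)·56 + 1 = 2633

By the generalised pigeonhole principle, to guarantee some box contains ≥ r objects we need more than (r − 1) · k objects total. Threshold: n = (r − 1) · k + 1. With r = 48 and k = 56: n = 47 · 56 + 1 = 2632 + 1 = 2633. For n = 2632 = 47 · 56, we can put exactly 47 objects in every box, avoiding 48 in any single one — so 2633 is tight.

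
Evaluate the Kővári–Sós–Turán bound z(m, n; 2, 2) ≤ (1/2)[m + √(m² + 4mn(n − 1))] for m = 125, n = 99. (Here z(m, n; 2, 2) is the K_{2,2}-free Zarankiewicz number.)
z(125, 99; 2, 2) ≤ (1/2)[125 + √(125² + 4·125·99·98)] = (1/2)[125 + √4866625] = 1165.5214

Kővári–Sós–Turán: let r_1, ..., r_125 be the row sums and z = Σ r_i the total number of 1s. Each pair of columns can share at most one row with both entries 1 (else a 2×2 all-ones block appears), so Σ_i C(r_i, 2) ≤ C(99, 2) = 4851. By convexity Σ_i C(r_i, 2) ≥ 125·C(z/125, 2) = z(z − 125)/(2·125), giving z² − 125z − 125·99·98 ≤ 0 and hence z ≤ (1/2)[125 + √(15625 + 4·1212750)] = (1/2)[125 + √4866625] ≈ (1/2)(125 + 2206.0428) = 1165.5214.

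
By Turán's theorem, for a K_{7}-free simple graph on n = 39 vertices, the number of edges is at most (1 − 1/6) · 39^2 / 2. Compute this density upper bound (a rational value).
Turán density bound = (5/6) · 39^2/2 = 2535/4 ≈ 633.75

Turán's theorem: ex(n, K_{r+1}) is achieved by the complete r-partite Turán graph T(n, r) with parts as balanced as possible, and is at most (1 − 1/r) · n^2/2. For r = 6, n = 39: the density bound is (5/6) · 1521/2 = 2535/4 ≈ 633.75. The integer-valued extremum is e(T(39, 6)) = 633, which is strictly less than the density bound 2535/4 since 6 ∤ 39 (the parts of T(39, 6) cannot all be equal).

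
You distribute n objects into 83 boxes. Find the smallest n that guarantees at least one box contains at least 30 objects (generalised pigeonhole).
n = (30 − 1)·83 + 1 = 2408

By the generalised pigeonhole principle, to guarantee some box contains ≥ r objects we need more than (r − 1) · k objects total. Threshold: n = (r − 1) · k + 1. With r = 30 and k = 83: n = 29 · 83 + 1 = 2407 + 1 = 2408. For n = 2407 = 29 · 83, we can put exactly 29 objects in every box, avoiding 30 in any single one — so 2408 is tight.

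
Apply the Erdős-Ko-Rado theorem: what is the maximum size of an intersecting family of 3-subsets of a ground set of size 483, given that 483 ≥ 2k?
max |F| = C(482, 2) = 115921

The Erdős-Ko-Rado theorem states: for n ≥ 2k, an intersecting family of k-subsets of an n-element set has size at most C(n − 1, k − 1), with equality for 'star' families {A ⊆ [n] : |A| = k, i ∈ A} (fix an element i). For n = 483, k = 3: C(482, 2) = 115921.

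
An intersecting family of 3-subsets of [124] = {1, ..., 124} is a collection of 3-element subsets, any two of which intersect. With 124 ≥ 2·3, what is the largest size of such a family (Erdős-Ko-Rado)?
max |F| = C(123, 2) = 7503

The Erdős-Ko-Rado theorem states: for n ≥ 2k, an intersecting family of k-subsets of an n-element set has size at most C(n − 1, k − 1), with equality for 'star' families {A ⊆ [n] : |A| = k, i ∈ A} (fix an element i). For n = 124, k = 3: C(123, 2) = 7503.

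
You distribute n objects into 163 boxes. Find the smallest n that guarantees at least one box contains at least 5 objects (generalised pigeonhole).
n = (5 − 1)·163 + 1 = 653

By the generalised pigeonhole principle, to guarantee some box contains ≥ r objects we need more than (r − 1) · k objects total. Threshold: n = (r − 1) · k + 1. With r = 5 and k = 163: n = 4 · 163 + 1 = 652 + 1 = 653. For n = 652 = 4 · 163, we can put exactly 4 objects in every box, avoiding 5 in any single one — so 653 is tight.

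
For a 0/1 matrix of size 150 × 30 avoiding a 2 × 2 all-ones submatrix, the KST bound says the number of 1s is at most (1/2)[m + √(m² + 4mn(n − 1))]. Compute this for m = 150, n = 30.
z(150, 30; 2, 2) ≤ (1/2)[150 + √(150² + 4·150·30·29)] = (1/2)[150 + √544500] = 443.9512

Kővári–Sós–Turán: let r_1, ..., r_150 be the row sums and z = Σ r_i the total number of 1s. Each pair of columns can share at most one row with both entries 1 (else a 2×2 all-ones block appears), so Σ_i C(r_i, 2) ≤ C(30, 2) = 435. By convexity Σ_i C(r_i, 2) ≥ 150·C(z/150, 2) = z(z − 150)/(2·150), giving z² − 150z − 150·30·29 ≤ 0 and hence z ≤ (1/2)[150 + √(22500 + 4·130500)] = (1/2)[150 + √544500] ≈ (1/2)(150 + 737.9024) = 443.9512.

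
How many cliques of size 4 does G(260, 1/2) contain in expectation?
E[# K_4] = C(260, 4) · (1/2)^C(4, 2) = 186043585 / 2^6 = 2906931.015625

For each 4-subset S of vertices (there are C(260, 4) = 186043585 such S), let X_S = 1 if S induces a K_4 (all C(4, 2) = 6 edges present). Then P(X_S = 1) = (1/2)^6 = 1/64. By linearity of expectation, E[# K_4] = C(260, 4) · (1/2)^6 = 186043585 / 64 = 2906931.015625.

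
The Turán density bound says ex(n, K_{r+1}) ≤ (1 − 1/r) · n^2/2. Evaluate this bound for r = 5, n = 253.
Turán density bound = (4/5) · 253^2/2 = 128018/5 ≈ 25603.6

Turán's theorem: ex(n, K_{r+1}) is achieved by the complete r-partite Turán graph T(n, r) with parts as balanced as possible, and is at most (1 − 1/r) · n^2/2. For r = 5, n = 253: the density bound is (4/5) · 64009/2 = 128018/5 ≈ 25603.6. The integer-valued extremum is e(T(253, 5)) = 25603, which is strictly less than the density bound 128018/5 since 5 ∤ 253 (the parts of T(253, 5) cannot all be equal).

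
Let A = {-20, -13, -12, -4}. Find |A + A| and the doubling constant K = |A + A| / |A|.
K = |A + A| / |A| = 9/4

Enumerate A + A = {a + b : a, b ∈ A}. With |A| = 4, there are |A|^2 = 16 ordered sum pairs; collecting distinct values, A + A = {-40, -33, -32, -26, -25, -24, -17, -16, -8}, so |A + A| = 9. Thus K = 9/4. For comparison, the minimum possible |A + A| over all 4-element sets is 2·4 − 1 = 7 (so min K = 7/4), attained only by arithmetic progressions.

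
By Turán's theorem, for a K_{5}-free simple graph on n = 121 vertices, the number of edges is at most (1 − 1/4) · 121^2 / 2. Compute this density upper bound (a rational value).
Turán density bound = (3/4) · 121^2/2 = 43923/8 ≈ 5490.375

Turán's theorem: ex(n, K_{r+1}) is achieved by the complete r-partite Turán graph T(n, r) with parts as balanced as possible, and is at most (1 − 1/r) · n^2/2. For r = 4, n = 121: the density bound is (3/4) · 14641/2 = 43923/8 ≈ 5490.375. The integer-valued extremum is e(T(121, 4)) = 5490, which is strictly less than the density bound 43923/8 since 4 ∤ 121 (the parts of T(121, 4) cannot all be equal).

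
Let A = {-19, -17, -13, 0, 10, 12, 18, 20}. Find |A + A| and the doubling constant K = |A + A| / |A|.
K = |A + A| / |A| = 31/8

Enumerate A + A = {a + b : a, b ∈ A}. With |A| = 8, there are |A|^2 = 64 ordered sum pairs; collecting distinct values, A + A = {-38, -36, -34, -32, -30, -26, -19, -17, -13, -9, -7, -5, -3, -1, 0, 1, 3, 5, 7, 10, 12, 18, 20, 22, 24, 28, 30, 32, 36, 38, 40}, so |A + A| = 31. Thus K = 31/8. For comparison, the minimum possible |A + A| over all 8-element sets is 2·8 − 1 = 15 (so min K = 15/8), attained only by arithmetic progressions.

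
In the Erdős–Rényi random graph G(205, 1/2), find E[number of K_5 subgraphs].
E[# K_5] = C(205, 5) · (1/2)^C(5, 2) = 2872408791 / 2^10 ≈ 2805086.709961

For each 5-subset S of vertices (there are C(205, 5) = 2872408791 such S), let X_S = 1 if S induces a K_5 (all C(5, 2) = 10 edges present). Then P(X_S = 1) = (1/2)^10 = 1/1024. By linearity of expectation, E[# K_5] = C(205, 5) · (1/2)^10 = 2872408791 / 1024 ≈ 2805086.709961.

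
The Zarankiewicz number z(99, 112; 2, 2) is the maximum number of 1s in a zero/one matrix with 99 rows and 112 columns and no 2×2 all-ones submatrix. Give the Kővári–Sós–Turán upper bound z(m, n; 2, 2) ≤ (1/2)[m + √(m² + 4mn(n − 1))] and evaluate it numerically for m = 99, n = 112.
z(99, 112; 2, 2) ≤ (1/2)[99 + √(99² + 4·99·112·111)] = (1/2)[99 + √4932873] = 1160.0036

Kővári–Sós–Turán: let r_1, ..., r_99 be the row sums and z = Σ r_i the total number of 1s. Each pair of columns can share at most one row with both entries 1 (else a 2×2 all-ones block appears), so Σ_i C(r_i, 2) ≤ C(112, 2) = 6216. By convexity Σ_i C(r_i, 2) ≥ 99·C(z/99, 2) = z(z − 99)/(2·99), giving z² − 99z − 99·112·111 ≤ 0 and hence z ≤ (1/2)[99 + √(9801 + 4·1230768)] = (1/2)[99 + √4932873] ≈ (1/2)(99 + 2221.0072) = 1160.0036.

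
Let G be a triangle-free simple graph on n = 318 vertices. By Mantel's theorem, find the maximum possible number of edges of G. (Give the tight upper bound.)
ex(318, K_3) = ⌊318^2/4⌋ = 25281

Mantel (1907): a triangle-free graph on n vertices has at most ⌊n^2/4⌋ edges, with equality for the complete bipartite graph K_{⌊n/2⌋, ⌈n/2⌉}. For n = 318: ⌊318^2/4⌋ = ⌊101124/4⌋ = 25281. The extremal graph is K_{159, 159}, which has 159·159 = 25281 edges.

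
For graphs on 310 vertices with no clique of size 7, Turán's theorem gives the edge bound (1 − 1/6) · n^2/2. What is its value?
Turán density bound = (5/6) · 310^2/2 = 120125/3 ≈ 40041.6667

Turán's theorem: ex(n, K_{r+1}) is achieved by the complete r-partite Turán graph T(n, r) with parts as balanced as possible, and is at most (1 − 1/r) · n^2/2. For r = 6, n = 310: the density bound is (5/6) · 96100/2 = 120125/3 ≈ 40041.6667. The integer-valued extremum is e(T(310, 6)) = 40041, which is strictly less than the density bound 120125/3 since 6 ∤ 310 (the parts of T(310, 6) cannot all be equal).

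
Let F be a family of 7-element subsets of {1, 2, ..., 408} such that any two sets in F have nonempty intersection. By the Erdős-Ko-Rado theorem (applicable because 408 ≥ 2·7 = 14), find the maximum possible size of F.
max |F| = C(407, 6) = 6083526916467

Erdős-Ko-Rado (1961): when n ≥ 2k, max |F| = C(n−1, k−1). The bound is attained by the star {A : i ∈ A} for any fixed i ∈ [n]. Here C(408−1, 7−1) = C(407, 6) = 6083526916467.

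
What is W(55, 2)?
W(55, 2) = 55 + 1 = 56

A 2-term AP is any pair of integers, so a monochromatic 2-AP exists iff some colour is used at least twice. With 55 colours, the colouring i ↦ i on {1, ..., 55} uses each colour once, avoiding any monochromatic pair, so W(55, 2) > 55. For {1, ..., 56}, pigeonhole forces two integers of the same colour, which form a monochromatic 2-AP. Hence W(55, 2) = 56.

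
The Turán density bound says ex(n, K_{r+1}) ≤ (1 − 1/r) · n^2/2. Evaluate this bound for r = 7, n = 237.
Turán density bound = (6/7) · 237^2/2 = 168507/7 ≈ 24072.4286

Turán's theorem: ex(n, K_{r+1}) is achieved by the complete r-partite Turán graph T(n, r) with parts as balanced as possible, and is at most (1 − 1/r) · n^2/2. For r = 7, n = 237: the density bound is (6/7) · 56169/2 = 168507/7 ≈ 24072.4286. The integer-valued extremum is e(T(237, 7)) = 24072, which is strictly less than the density bound 168507/7 since 7 ∤ 237 (the parts of T(237, 7) cannot all be equal).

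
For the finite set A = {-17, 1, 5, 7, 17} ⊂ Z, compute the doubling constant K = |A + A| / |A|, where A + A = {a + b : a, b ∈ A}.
K = |A + A| / |A| = 15/5 = 3

Enumerate A + A = {a + b : a, b ∈ A}. With |A| = 5, there are |A|^2 = 25 ordered sum pairs; collecting distinct values, A + A = {-34, -16, -12, -10, 0, 2, 6, 8, 10, 12, 14, 18, 22, 24, 34}, so |A + A| = 15. Thus K = 15/5 = 3. For comparison, the minimum possible |A + A| over all 5-element sets is 2·5 − 1 = 9 (so min K = 9/5), attained only by arithmetic progressions.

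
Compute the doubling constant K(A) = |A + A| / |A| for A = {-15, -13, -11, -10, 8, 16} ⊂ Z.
K = |A + A| / |A| = 20/6 = 10/3

Enumerate A + A = {a + b : a, b ∈ A}. With |A| = 6, there are |A|^2 = 36 ordered sum pairs; collecting distinct values, A + A = {-30, -28, -26, -25, -24, -23, -22, -21, -20, -7, -5, -3, -2, 1, 3, 5, 6, 16, 24, 32}, so |A + A| = 20. Thus K = 20/6 = 10/3. For comparison, the minimum possible |A + A| over all 6-element sets is 2·6 − 1 = 11 (so min K = 11/6), attained only by arithmetic progressions.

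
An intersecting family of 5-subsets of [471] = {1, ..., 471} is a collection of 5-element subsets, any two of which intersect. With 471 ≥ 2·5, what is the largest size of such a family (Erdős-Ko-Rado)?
max |F| = C(470, 4) = 2007345795

Erdős-Ko-Rado (1961): when n ≥ 2k, max |F| = C(n−1, k−1). The bound is attained by the star {A : i ∈ A} for any fixed i ∈ [n]. Here C(471−1, 5−1) = C(470, 4) = 2007345795.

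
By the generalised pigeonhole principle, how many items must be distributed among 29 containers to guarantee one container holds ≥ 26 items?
n = (26 − 1)·29 + 1 = 726

By the generalised pigeonhole principle, to guarantee some box contains ≥ r objects we need more than (r − 1) · k objects total. Threshold: n = (r − 1) · k + 1. With r = 26 and k = 29: n = 25 · 29 + 1 = 725 + 1 = 726. For n = 725 = 25 · 29, we can put exactly 25 objects in every box, avoiding 26 in any single one — so 726 is tight.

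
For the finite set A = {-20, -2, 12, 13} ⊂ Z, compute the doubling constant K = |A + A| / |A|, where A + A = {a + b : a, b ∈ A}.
K = |A + A| / |A| = 10/4 = 5/2

Enumerate A + A = {a + b : a, b ∈ A}. With |A| = 4, there are |A|^2 = 16 ordered sum pairs; collecting distinct values, A + A = {-40, -22, -8, -7, -4, 10, 11, 24, 25, 26}, so |A + A| = 10. Thus K = 10/4 = 5/2. For comparison, the minimum possible |A + A| over all 4-element sets is 2·4 − 1 = 7 (so min K = 7/4), attained only by arithmetic progressions.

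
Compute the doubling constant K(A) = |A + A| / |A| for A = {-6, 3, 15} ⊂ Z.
K = |A + A| / |A| = 6/3 = 2

Enumerate A + A = {a + b : a, b ∈ A}. With |A| = 3, there are |A|^2 = 9 ordered sum pairs; collecting distinct values, A + A = {-12, -3, 6, 9, 18, 30}, so |A + A| = 6. Thus K = 6/3 = 2. For comparison, the minimum possible |A + A| over all 3-element sets is 2·3 − 1 = 5 (so min K = 5/3), attained only by arithmetic progressions.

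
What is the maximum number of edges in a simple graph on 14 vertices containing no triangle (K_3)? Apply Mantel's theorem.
ex(14, K_3) = ⌊14^2/4⌋ = 49

Mantel (1907): a triangle-free graph on n vertices has at most ⌊n^2/4⌋ edges, with equality for the complete bipartite graph K_{⌊n/2⌋, ⌈n/2⌉}. For n = 14: ⌊14^2/4⌋ = ⌊196/4⌋ = 49. The extremal graph is K_{7, 7}, which has 7·7 = 49 edges.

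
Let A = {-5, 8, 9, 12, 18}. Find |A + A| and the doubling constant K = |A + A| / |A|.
K = |A + A| / |A| = 15/5 = 3

Enumerate A + A = {a + b : a, b ∈ A}. With |A| = 5, there are |A|^2 = 25 ordered sum pairs; collecting distinct values, A + A = {-10, 3, 4, 7, 13, 16, 17, 18, 20, 21, 24, 26, 27, 30, 36}, so |A + A| = 15. Thus K = 15/5 = 3. For comparison, the minimum possible |A + A| over all 5-element sets is 2·5 − 1 = 9 (so min K = 9/5), attained only by arithmetic progressions.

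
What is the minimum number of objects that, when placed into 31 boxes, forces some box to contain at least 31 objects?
n = (31 − 1)·31 + 1 = 931

By the generalised pigeonhole principle, to guarantee some box contains ≥ r objects we need more than (r − 1) · k objects total. Threshold: n = (r − 1) · k + 1. With r = 31 and k = 31: n = 30 · 31 + 1 = 930 + 1 = 931. For n = 930 = 30 · 31, we can put exactly 30 objects in every box, avoiding 31 in any single one — so 931 is tight.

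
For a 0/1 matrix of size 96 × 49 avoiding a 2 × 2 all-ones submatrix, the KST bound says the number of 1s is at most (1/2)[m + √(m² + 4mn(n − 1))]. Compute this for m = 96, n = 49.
z(96, 49; 2, 2) ≤ (1/2)[96 + √(96² + 4·96·49·48)] = (1/2)[96 + √912384] = 525.594

Kővári–Sós–Turán: let r_1, ..., r_96 be the row sums and z = Σ r_i the total number of 1s. Each pair of columns can share at most one row with both entries 1 (else a 2×2 all-ones block appears), so Σ_i C(r_i, 2) ≤ C(49, 2) = 1176. By convexity Σ_i C(r_i, 2) ≥ 96·C(z/96, 2) = z(z − 96)/(2·96), giving z² − 96z − 96·49·48 ≤ 0 and hence z ≤ (1/2)[96 + √(9216 + 4·225792)] = (1/2)[96 + √912384] ≈ (1/2)(96 + 955.1879) = 525.594.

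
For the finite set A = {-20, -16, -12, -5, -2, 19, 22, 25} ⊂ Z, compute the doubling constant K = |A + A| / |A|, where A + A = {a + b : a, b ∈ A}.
K = |A + A| / |A| = 32/8 = 4

Enumerate A + A = {a + b : a, b ∈ A}. With |A| = 8, there are |A|^2 = 64 ordered sum pairs; collecting distinct values, A + A = {-40, -36, -32, -28, -25, -24, -22, -21, -18, -17, -14, -10, -7, -4, -1, 2, 3, 5, 6, 7, 9, 10, 13, 14, 17, 20, 23, 38, 41, 44, 47, 50}, so |A + A| = 32. Thus K = 32/8 = 4. For comparison, the minimum possible |A + A| over all 8-element sets is 2·8 − 1 = 15 (so min K = 15/8), attained only by arithmetic progressions.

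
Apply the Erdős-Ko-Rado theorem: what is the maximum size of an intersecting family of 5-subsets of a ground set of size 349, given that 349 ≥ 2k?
max |F| = C(348, 4) = 600610155

The Erdős-Ko-Rado theorem states: for n ≥ 2k, an intersecting family of k-subsets of an n-element set has size at most C(n − 1, k − 1), with equality for 'star' families {A ⊆ [n] : |A| = k, i ∈ A} (fix an element i). For n = 349, k = 5: C(348, 4) = 600610155.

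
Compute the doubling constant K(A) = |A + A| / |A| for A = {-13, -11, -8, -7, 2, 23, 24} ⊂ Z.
K = |A + A| / |A| = 27/7

Enumerate A + A = {a + b : a, b ∈ A}. With |A| = 7, there are |A|^2 = 49 ordered sum pairs; collecting distinct values, A + A = {-26, -24, -22, -21, -20, -19, -18, -16, -15, -14, -11, -9, -6, -5, 4, 10, 11, 12, 13, 15, 16, 17, 25, 26, 46, 47, 48}, so |A + A| = 27. Thus K = 27/7. For comparison, the minimum possible |A + A| over all 7-element sets is 2·7 − 1 = 13 (so min K = 13/7), attained only by arithmetic progressions.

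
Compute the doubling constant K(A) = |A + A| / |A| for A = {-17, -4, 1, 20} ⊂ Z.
K = |A + A| / |A| = 10/4 = 5/2

Enumerate A + A = {a + b : a, b ∈ A}. With |A| = 4, there are |A|^2 = 16 ordered sum pairs; collecting distinct values, A + A = {-34, -21, -16, -8, -3, 2, 3, 16, 21, 40}, so |A + A| = 10. Thus K = 10/4 = 5/2. For comparison, the minimum possible |A + A| over all 4-element sets is 2·4 − 1 = 7 (so min K = 7/4), attained only by arithmetic progressions.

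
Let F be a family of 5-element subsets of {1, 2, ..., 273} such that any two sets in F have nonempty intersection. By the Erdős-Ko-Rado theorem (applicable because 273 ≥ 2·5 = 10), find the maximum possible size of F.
max |F| = C(272, 4) = 223070940

The Erdős-Ko-Rado theorem states: for n ≥ 2k, an intersecting family of k-subsets of an n-element set has size at most C(n − 1, k − 1), with equality for 'star' families {A ⊆ [n] : |A| = k, i ∈ A} (fix an element i). For n = 273, k = 5: C(272, 4) = 223070940.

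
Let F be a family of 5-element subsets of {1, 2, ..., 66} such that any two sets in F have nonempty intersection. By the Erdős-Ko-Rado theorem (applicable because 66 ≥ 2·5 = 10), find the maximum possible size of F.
max |F| = C(65, 4) = 677040

The Erdős-Ko-Rado theorem states: for n ≥ 2k, an intersecting family of k-subsets of an n-element set has size at most C(n − 1, k − 1), with equality for 'star' families {A ⊆ [n] : |A| = k, i ∈ A} (fix an element i). For n = 66, k = 5: C(65, 4) = 677040.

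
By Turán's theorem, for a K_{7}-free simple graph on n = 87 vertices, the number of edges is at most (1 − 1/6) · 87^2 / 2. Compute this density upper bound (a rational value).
Turán density bound = (5/6) · 87^2/2 = 12615/4 ≈ 3153.75

Turán's theorem: ex(n, K_{r+1}) is achieved by the complete r-partite Turán graph T(n, r) with parts as balanced as possible, and is at most (1 − 1/r) · n^2/2. For r = 6, n = 87: the density bound is (5/6) · 7569/2 = 12615/4 ≈ 3153.75. The integer-valued extremum is e(T(87, 6)) = 3153, which is strictly less than the density bound 12615/4 since 6 ∤ 87 (the parts of T(87, 6) cannot all be equal).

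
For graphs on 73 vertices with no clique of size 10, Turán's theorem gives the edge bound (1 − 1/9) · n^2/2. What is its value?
Turán density bound = (8/9) · 73^2/2 = 21316/9 ≈ 2368.4444

Turán's theorem: ex(n, K_{r+1}) is achieved by the complete r-partite Turán graph T(n, r) with parts as balanced as possible, and is at most (1 − 1/r) · n^2/2. For r = 9, n = 73: the density bound is (8/9) · 5329/2 = 21316/9 ≈ 2368.4444. The integer-valued extremum is e(T(73, 9)) = 2368, which is strictly less than the density bound 21316/9 since 9 ∤ 73 (the parts of T(73, 9) cannot all be equal).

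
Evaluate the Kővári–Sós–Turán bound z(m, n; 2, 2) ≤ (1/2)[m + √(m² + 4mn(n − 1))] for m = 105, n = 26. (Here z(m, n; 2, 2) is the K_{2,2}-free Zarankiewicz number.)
z(105, 26; 2, 2) ≤ (1/2)[105 + √(105² + 4·105·26·25)] = (1/2)[105 + √284025] = 318.97

Kővári–Sós–Turán: let r_1, ..., r_105 be the row sums and z = Σ r_i the total number of 1s. Each pair of columns can share at most one row with both entries 1 (else a 2×2 all-ones block appears), so Σ_i C(r_i, 2) ≤ C(26, 2) = 325. By convexity Σ_i C(r_i, 2) ≥ 105·C(z/105, 2) = z(z − 105)/(2·105), giving z² − 105z − 105·26·25 ≤ 0 and hence z ≤ (1/2)[105 + √(11025 + 4·68250)] = (1/2)[105 + √284025] ≈ (1/2)(105 + 532.94) = 318.97.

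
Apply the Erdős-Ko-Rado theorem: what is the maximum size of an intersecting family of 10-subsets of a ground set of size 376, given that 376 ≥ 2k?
max |F| = C(375, 9) = 366866022765580250

The Erdős-Ko-Rado theorem states: for n ≥ 2k, an intersecting family of k-subsets of an n-element set has size at most C(n − 1, k − 1), with equality for 'star' families {A ⊆ [n] : |A| = k, i ∈ A} (fix an element i). For n = 376, k = 10: C(375, 9) = 366866022765580250.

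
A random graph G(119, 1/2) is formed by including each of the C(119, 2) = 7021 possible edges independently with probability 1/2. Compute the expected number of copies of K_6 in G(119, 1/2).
E[# K_6] = C(119, 6) · (1/2)^C(6, 2) = 3470108187 / 2^15 ≈ 105899.297699

For each 6-subset S of vertices (there are C(119, 6) = 3470108187 such S), let X_S = 1 if S induces a K_6 (all C(6, 2) = 15 edges present). Then P(X_S = 1) = (1/2)^15 = 1/32768. By linearity of expectation, E[# K_6] = C(119, 6) · (1/2)^15 = 3470108187 / 32768 ≈ 105899.297699.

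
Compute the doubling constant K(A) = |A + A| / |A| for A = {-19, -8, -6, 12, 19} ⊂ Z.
K = |A + A| / |A| = 15/5 = 3

Enumerate A + A = {a + b : a, b ∈ A}. With |A| = 5, there are |A|^2 = 25 ordered sum pairs; collecting distinct values, A + A = {-38, -27, -25, -16, -14, -12, -7, 0, 4, 6, 11, 13, 24, 31, 38}, so |A + A| = 15. Thus K = 15/5 = 3. For comparison, the minimum possible |A + A| over all 5-element sets is 2·5 − 1 = 9 (so min K = 9/5), attained only by arithmetic progressions.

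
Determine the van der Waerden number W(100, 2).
W(100, 2) = 100 + 1 = 101

A 2-term AP is any pair of integers, so a monochromatic 2-AP exists iff some colour is used at least twice. With 100 colours, the colouring i ↦ i on {1, ..., 100} uses each colour once, avoiding any monochromatic pair, so W(100, 2) > 100. For {1, ..., 101}, pigeonhole forces two integers of the same colour, which form a monochromatic 2-AP. Hence W(100, 2) = 101.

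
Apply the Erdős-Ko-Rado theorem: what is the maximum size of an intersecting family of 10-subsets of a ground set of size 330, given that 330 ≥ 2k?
max |F| = C(329, 9) = 111445839271195065

Erdős-Ko-Rado (1961): when n ≥ 2k, max |F| = C(n−1, k−1). The bound is attained by the star {A : i ∈ A} for any fixed i ∈ [n]. Here C(330−1, 10−1) = C(329, 9) = 111445839271195065.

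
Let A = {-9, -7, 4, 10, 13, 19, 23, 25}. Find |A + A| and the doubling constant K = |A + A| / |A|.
K = |A + A| / |A| = 31/8

Enumerate A + A = {a + b : a, b ∈ A}. With |A| = 8, there are |A|^2 = 64 ordered sum pairs; collecting distinct values, A + A = {-18, -16, -14, -5, -3, 1, 3, 4, 6, 8, 10, 12, 14, 16, 17, 18, 20, 23, 26, 27, 29, 32, 33, 35, 36, 38, 42, 44, 46, 48, 50}, so |A + A| = 31. Thus K = 31/8. For comparison, the minimum possible |A + A| over all 8-element sets is 2·8 − 1 = 15 (so min K = 15/8), attained only by arithmetic progressions.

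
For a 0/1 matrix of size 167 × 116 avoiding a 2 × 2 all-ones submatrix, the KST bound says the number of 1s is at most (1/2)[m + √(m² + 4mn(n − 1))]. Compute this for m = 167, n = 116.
z(167, 116; 2, 2) ≤ (1/2)[167 + √(167² + 4·167·116·115)] = (1/2)[167 + √8939009] = 1578.4088

Kővári–Sós–Turán: let r_1, ..., r_167 be the row sums and z = Σ r_i the total number of 1s. Each pair of columns can share at most one row with both entries 1 (else a 2×2 all-ones block appears), so Σ_i C(r_i, 2) ≤ C(116, 2) = 6670. By convexity Σ_i C(r_i, 2) ≥ 167·C(z/167, 2) = z(z − 167)/(2·167), giving z² − 167z − 167·116·115 ≤ 0 and hence z ≤ (1/2)[167 + √(27889 + 4·2227780)] = (1/2)[167 + √8939009] ≈ (1/2)(167 + 2989.8176) = 1578.4088.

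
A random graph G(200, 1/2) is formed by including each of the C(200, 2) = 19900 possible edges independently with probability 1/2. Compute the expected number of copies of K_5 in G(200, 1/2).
E[# K_5] = C(200, 5) · (1/2)^C(5, 2) = 2535650040 / 2^10 = 316956255/128 = 2476220.7421875

For each 5-subset S of vertices (there are C(200, 5) = 2535650040 such S), let X_S = 1 if S induces a K_5 (all C(5, 2) = 10 edges present). Then P(X_S = 1) = (1/2)^10 = 1/1024. By linearity of expectation, E[# K_5] = C(200, 5) · (1/2)^10 = 2535650040 / 1024 = 316956255/128 = 2476220.7421875.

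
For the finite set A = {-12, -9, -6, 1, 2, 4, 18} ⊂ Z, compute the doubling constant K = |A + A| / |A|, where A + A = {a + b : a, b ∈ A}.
K = |A + A| / |A| = 24/7

Enumerate A + A = {a + b : a, b ∈ A}. With |A| = 7, there are |A|^2 = 49 ordered sum pairs; collecting distinct values, A + A = {-24, -21, -18, -15, -12, -11, -10, -8, -7, -5, -4, -2, 2, 3, 4, 5, 6, 8, 9, 12, 19, 20, 22, 36}, so |A + A| = 24. Thus K = 24/7. For comparison, the minimum possible |A + A| over all 7-element sets is 2·7 − 1 = 13 (so min K = 13/7), attained only by arithmetic progressions.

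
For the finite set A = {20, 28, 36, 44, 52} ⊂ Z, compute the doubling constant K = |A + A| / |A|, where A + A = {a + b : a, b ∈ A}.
K = |A + A| / |A| = 9/5

Enumerate A + A = {a + b : a, b ∈ A}. With |A| = 5, there are |A|^2 = 25 ordered sum pairs; collecting distinct values, A + A = {40, 48, 56, 64, 72, 80, 88, 96, 104}, so |A + A| = 9. Thus K = 9/5. Here |A + A| = 2|A| − 1 = 9, the minimum possible — so K = 9/5 is minimal, which holds iff A is an arithmetic progression.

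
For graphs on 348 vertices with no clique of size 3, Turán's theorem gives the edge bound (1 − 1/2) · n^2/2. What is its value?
Turán density bound = (1/2) · 348^2/2 = 30276

Turán's theorem: ex(n, K_{r+1}) is achieved by the complete r-partite Turán graph T(n, r) with parts as balanced as possible, and is at most (1 − 1/r) · n^2/2. For r = 2, n = 348: the density bound is (1/2) · 121104/2 = 30276. Since 2 ∣ 348, the Turán graph T(348, 2) has parts of equal size 174, and its edge count e(T(348, 2)) = 30276 attains the density bound exactly.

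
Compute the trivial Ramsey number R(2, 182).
R(2, 182) = 182

R(2, k) = k for all k ≥ 2: in a 2-colouring of K_k, either some edge is red (a red K_2) or all edges are blue (a blue K_k). And K_{181} coloured all-blue has no blue K_182, so R(2, 182) > 181. Hence R(2, 182) = 182.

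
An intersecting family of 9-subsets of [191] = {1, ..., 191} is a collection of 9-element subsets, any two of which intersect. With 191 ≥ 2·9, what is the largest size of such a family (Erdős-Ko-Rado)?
max |F| = C(190, 8) = 36278383117185

The Erdős-Ko-Rado theorem states: for n ≥ 2k, an intersecting family of k-subsets of an n-element set has size at most C(n − 1, k − 1), with equality for 'star' families {A ⊆ [n] : |A| = k, i ∈ A} (fix an element i). For n = 191, k = 9: C(190, 8) = 36278383117185.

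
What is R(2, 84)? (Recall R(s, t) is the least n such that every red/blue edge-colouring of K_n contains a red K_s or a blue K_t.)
R(2, 84) = 84

R(2, k) = k for all k ≥ 2: in a 2-colouring of K_k, either some edge is red (a red K_2) or all edges are blue (a blue K_k). And K_{83} coloured all-blue has no blue K_84, so R(2, 84) > 83. Hence R(2, 84) = 84.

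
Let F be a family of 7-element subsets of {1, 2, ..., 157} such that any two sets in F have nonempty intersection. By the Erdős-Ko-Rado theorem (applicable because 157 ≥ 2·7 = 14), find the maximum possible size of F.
max |F| = C(156, 6) = 18161699556

Erdős-Ko-Rado (1961): when n ≥ 2k, max |F| = C(n−1, k−1). The bound is attained by the star {A : i ∈ A} for any fixed i ∈ [n]. Here C(157−1, 7−1) = C(156, 6) = 18161699556.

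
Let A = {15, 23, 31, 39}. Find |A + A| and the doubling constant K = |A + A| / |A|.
K = |A + A| / |A| = 7/4

Enumerate A + A = {a + b : a, b ∈ A}. With |A| = 4, there are |A|^2 = 16 ordered sum pairs; collecting distinct values, A + A = {30, 38, 46, 54, 62, 70, 78}, so |A + A| = 7. Thus K = 7/4. Here |A + A| = 2|A| − 1 = 7, the minimum possible — so K = 7/4 is minimal, which holds iff A is an arithmetic progression.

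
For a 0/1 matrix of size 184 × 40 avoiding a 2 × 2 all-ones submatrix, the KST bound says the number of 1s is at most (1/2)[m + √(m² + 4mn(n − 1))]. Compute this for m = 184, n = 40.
z(184, 40; 2, 2) ≤ (1/2)[184 + √(184² + 4·184·40·39)] = (1/2)[184 + √1182016] = 635.6028

Kővári–Sós–Turán: let r_1, ..., r_184 be the row sums and z = Σ r_i the total number of 1s. Each pair of columns can share at most one row with both entries 1 (else a 2×2 all-ones block appears), so Σ_i C(r_i, 2) ≤ C(40, 2) = 780. By convexity Σ_i C(r_i, 2) ≥ 184·C(z/184, 2) = z(z − 184)/(2·184), giving z² − 184z − 184·40·39 ≤ 0 and hence z ≤ (1/2)[184 + √(33856 + 4·287040)] = (1/2)[184 + √1182016] ≈ (1/2)(184 + 1087.2056) = 635.6028.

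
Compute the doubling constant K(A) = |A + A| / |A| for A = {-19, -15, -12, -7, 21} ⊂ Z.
K = |A + A| / |A| = 15/5 = 3

Enumerate A + A = {a + b : a, b ∈ A}. With |A| = 5, there are |A|^2 = 25 ordered sum pairs; collecting distinct values, A + A = {-38, -34, -31, -30, -27, -26, -24, -22, -19, -14, 2, 6, 9, 14, 42}, so |A + A| = 15. Thus K = 15/5 = 3. For comparison, the minimum possible |A + A| over all 5-element sets is 2·5 − 1 = 9 (so min K = 9/5), attained only by arithmetic progressions.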